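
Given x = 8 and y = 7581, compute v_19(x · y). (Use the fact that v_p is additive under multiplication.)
v_19(60648) = 2

v_p(x) = 0 (factor: 8 = 19^0 · 8); v_p(y) = 2 (factor: 7581 = 19^2 · 21). Additivity: v_p(xy) = v_p(x) + v_p(y) = 0 + 2 = 2. (Direct check: xy = 60648 = 19^2 · (168).)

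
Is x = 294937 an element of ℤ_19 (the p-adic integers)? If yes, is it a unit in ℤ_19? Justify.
x ∈ ℤ_19 but not a unit; v_19(x) = 3 > 0

ℤ_19 = {x ∈ ℚ_19 : v_19(x) ≥ 0} and ℤ_19^× = {x ∈ ℤ_19 : v_19(x) = 0}. Here v_19(294937) = v_19(num) − v_19(den) = 3; compare against these criteria.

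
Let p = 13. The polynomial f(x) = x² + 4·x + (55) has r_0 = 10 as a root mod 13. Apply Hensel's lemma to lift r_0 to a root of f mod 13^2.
r_1 = 23 (mod 169)

Hensel: r_{i+1} = r_i − f(r_i)·(f′(r_i))^{-1} mod 13^{i+2}, f′(x) = 2x + 4. Iterate:
  r_0 = 10 (mod 13)
  r_1 = 23 (mod 169)
Final: r = 23 satisfies f(r) ≡ 0 mod 13^2.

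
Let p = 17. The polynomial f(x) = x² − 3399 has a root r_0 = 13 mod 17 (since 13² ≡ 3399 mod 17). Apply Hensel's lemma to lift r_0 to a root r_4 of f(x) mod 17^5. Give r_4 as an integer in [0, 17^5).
r_4 = 481589 (mod 1419857)

Hensel's recurrence: r_{i+1} = r_i − f(r_i)·(f′(r_i))^{-1} mod 17^{i+2}, with f′(x) = 2x. Iterate:
  r_0 = 13 (mod 17)
  r_1 = 115 (mod 289)
  r_2 = 115 (mod 4913)
  r_3 = 63984 (mod 83521)
  r_4 = 481589 (mod 1419857)
Final: r_4 = 481589, and one checks f(r_4) ≡ 0 mod 17^5.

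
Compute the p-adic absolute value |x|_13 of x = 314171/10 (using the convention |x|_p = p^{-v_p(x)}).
|314171/10|_13 = 1/28561

Step 1 — compute v_13(x) by factoring powers of 13 out of the numerator and denominator: v_13(314171/10) = 4. Step 2 — apply |x|_p = p^{-v_p(x)} = 13^{-4} = 1/28561.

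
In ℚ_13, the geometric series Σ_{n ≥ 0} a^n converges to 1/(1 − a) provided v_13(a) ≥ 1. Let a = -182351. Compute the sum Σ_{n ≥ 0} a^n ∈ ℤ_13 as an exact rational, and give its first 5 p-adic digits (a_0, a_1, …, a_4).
Σ a^n = 1/(1 − a) = 1/182352;  first 5 digits = (1, 0, 0, 8, 6)

v_13(a) = 3 ≥ 1, so the series converges in ℤ_13 to 1/(1 − a) = 1/(1 − (-182351)) = 1/182352. Expand this rational in ℤ_13: compute digits iteratively via d_i = x_i mod 13, x_{i+1} = (x_i − d_i)/13. The first 5 digits are (1, 0, 0, 8, 6).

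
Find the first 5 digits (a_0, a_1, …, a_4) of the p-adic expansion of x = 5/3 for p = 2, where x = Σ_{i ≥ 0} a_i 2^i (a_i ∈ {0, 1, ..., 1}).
(a_0, …, a_4) = (1, 1, 1, 0, 1)

v_2(5/3) = 0 (numerator and denominator both coprime to 2), so x ∈ ℤ_2^×. Compute digits iteratively via a_i = x_i mod 2, x_{i+1} = (x_i − a_i)/2, with x_0 = x:
  x_0 = 5/3;  a_0 = 1;  x_1 = (x_0 − 1)/2 = 1/3
  x_1 = 1/3;  a_1 = 1;  x_2 = (x_1 − 1)/2 = -1/3
  x_2 = -1/3;  a_2 = 1;  x_3 = (x_2 − 1)/2 = -2/3
  x_3 = -2/3;  a_3 = 0;  x_4 = (x_3 − 0)/2 = -1/3
  x_4 = -1/3;  a_4 = 1;  x_5 = (x_4 − 1)/2 = -2/3
Digits: (1, 1, 1, 0, 1).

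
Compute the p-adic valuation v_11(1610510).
v_11(1610510) = 5

v_11(n) is the largest exponent k such that 11^k divides n. Factor out: 1610510 = 11^5 · 10. (Sign doesn't affect v_p.) So v_11(1610510) = 5.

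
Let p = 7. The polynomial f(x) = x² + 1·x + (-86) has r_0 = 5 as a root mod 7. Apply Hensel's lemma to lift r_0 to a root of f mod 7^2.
r_1 = 19 (mod 49)

Hensel: r_{i+1} = r_i − f(r_i)·(f′(r_i))^{-1} mod 7^{i+2}, f′(x) = 2x + 1. Iterate:
  r_0 = 5 (mod 7)
  r_1 = 19 (mod 49)
Final: r = 19 satisfies f(r) ≡ 0 mod 7^2.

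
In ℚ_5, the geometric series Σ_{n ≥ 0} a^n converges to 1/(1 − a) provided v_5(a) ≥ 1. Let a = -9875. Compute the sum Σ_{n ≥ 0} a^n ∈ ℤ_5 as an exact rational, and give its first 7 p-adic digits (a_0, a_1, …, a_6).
Σ a^n = 1/(1 − a) = 1/9876;  first 7 digits = (1, 0, 0, 1, 4, 1, 0)

v_5(a) = 3 ≥ 1, so the series converges in ℤ_5 to 1/(1 − a) = 1/(1 − (-9875)) = 1/9876. Expand this rational in ℤ_5: compute digits iteratively via d_i = x_i mod 5, x_{i+1} = (x_i − d_i)/5. The first 7 digits are (1, 0, 0, 1, 4, 1, 0).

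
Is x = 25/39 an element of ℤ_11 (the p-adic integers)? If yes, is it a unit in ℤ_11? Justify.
x ∈ ℤ_11^× (unit); v_11(x) = 0

ℤ_11 = {x ∈ ℚ_11 : v_11(x) ≥ 0} and ℤ_11^× = {x ∈ ℤ_11 : v_11(x) = 0}. Here v_11(25/39) = v_11(num) − v_11(den) = 0; compare against these criteria.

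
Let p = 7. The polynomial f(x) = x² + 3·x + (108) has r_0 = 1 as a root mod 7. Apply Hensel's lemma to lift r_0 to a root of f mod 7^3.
r_2 = 106 (mod 343)

Hensel: r_{i+1} = r_i − f(r_i)·(f′(r_i))^{-1} mod 7^{i+2}, f′(x) = 2x + 3. Iterate:
  r_0 = 1 (mod 7)
  r_1 = 8 (mod 49)
  r_2 = 106 (mod 343)
Final: r = 106 satisfies f(r) ≡ 0 mod 7^3.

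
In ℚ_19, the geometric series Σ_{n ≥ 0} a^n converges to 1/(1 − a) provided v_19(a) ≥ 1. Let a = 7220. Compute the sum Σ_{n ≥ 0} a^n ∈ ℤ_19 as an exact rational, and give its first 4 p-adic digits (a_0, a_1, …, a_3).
Σ a^n = 1/(1 − a) = -1/7219;  first 4 digits = (1, 0, 1, 1)

v_19(a) = 2 ≥ 1, so the series converges in ℤ_19 to 1/(1 − a) = 1/(1 − 7220) = -1/7219. Expand this rational in ℤ_19: compute digits iteratively via d_i = x_i mod 19, x_{i+1} = (x_i − d_i)/19. The first 4 digits are (1, 0, 1, 1).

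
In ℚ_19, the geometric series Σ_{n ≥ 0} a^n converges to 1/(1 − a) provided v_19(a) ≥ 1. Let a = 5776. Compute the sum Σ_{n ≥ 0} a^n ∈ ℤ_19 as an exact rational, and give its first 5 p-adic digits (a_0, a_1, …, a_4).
Σ a^n = 1/(1 − a) = -1/5775;  first 5 digits = (1, 0, 16, 0, 9)

v_19(a) = 2 ≥ 1, so the series converges in ℤ_19 to 1/(1 − a) = 1/(1 − 5776) = -1/5775. Expand this rational in ℤ_19: compute digits iteratively via d_i = x_i mod 19, x_{i+1} = (x_i − d_i)/19. The first 5 digits are (1, 0, 16, 0, 9).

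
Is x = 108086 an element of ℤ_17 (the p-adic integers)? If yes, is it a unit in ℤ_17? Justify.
x ∈ ℤ_17 but not a unit; v_17(x) = 3 > 0

ℤ_17 = {x ∈ ℚ_17 : v_17(x) ≥ 0} and ℤ_17^× = {x ∈ ℤ_17 : v_17(x) = 0}. Here v_17(108086) = v_17(num) − v_17(den) = 3; compare against these criteria.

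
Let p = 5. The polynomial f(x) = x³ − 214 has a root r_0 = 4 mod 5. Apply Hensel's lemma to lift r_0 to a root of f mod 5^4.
r_3 = 554 (mod 625)

Hensel: r_{i+1} = r_i − f(r_i)/f′(r_i) mod 5^{i+2}, where f′(x) = 3x². Iterate:
  r_0 = 4 (mod 5)
  r_1 = 4 (mod 25)
  r_2 = 54 (mod 125)
  r_3 = 554 (mod 625)
Final: r = 554 with f(r) ≡ 0 mod 5^4.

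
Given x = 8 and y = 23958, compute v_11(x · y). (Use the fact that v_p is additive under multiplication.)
v_11(191664) = 3

v_p(x) = 0 (factor: 8 = 11^0 · 8); v_p(y) = 3 (factor: 23958 = 11^3 · 18). Additivity: v_p(xy) = v_p(x) + v_p(y) = 0 + 3 = 3. (Direct check: xy = 191664 = 11^3 · (144).)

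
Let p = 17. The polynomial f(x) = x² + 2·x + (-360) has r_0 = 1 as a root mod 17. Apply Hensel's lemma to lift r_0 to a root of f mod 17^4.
r_3 = 18 (mod 83521)

Hensel: r_{i+1} = r_i − f(r_i)·(f′(r_i))^{-1} mod 17^{i+2}, f′(x) = 2x + 2. Iterate:
  r_0 = 1 (mod 17)
  r_1 = 18 (mod 289)
  r_2 = 18 (mod 4913)
  r_3 = 18 (mod 83521)
Final: r = 18 satisfies f(r) ≡ 0 mod 17^4.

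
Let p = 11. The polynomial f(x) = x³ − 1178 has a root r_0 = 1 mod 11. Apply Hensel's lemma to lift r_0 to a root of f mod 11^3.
r_2 = 716 (mod 1331)

Hensel: r_{i+1} = r_i − f(r_i)/f′(r_i) mod 11^{i+2}, where f′(x) = 3x². Iterate:
  r_0 = 1 (mod 11)
  r_1 = 111 (mod 121)
  r_2 = 716 (mod 1331)
Final: r = 716 with f(r) ≡ 0 mod 11^3.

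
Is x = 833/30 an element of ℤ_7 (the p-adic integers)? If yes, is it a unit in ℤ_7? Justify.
x ∈ ℤ_7 but not a unit; v_7(x) = 2 > 0

ℤ_7 = {x ∈ ℚ_7 : v_7(x) ≥ 0} and ℤ_7^× = {x ∈ ℤ_7 : v_7(x) = 0}. Here v_7(833/30) = v_7(num) − v_7(den) = 2; compare against these criteria.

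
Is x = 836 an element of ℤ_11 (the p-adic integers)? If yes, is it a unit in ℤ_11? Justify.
x ∈ ℤ_11 but not a unit; v_11(x) = 1 > 0

ℤ_11 = {x ∈ ℚ_11 : v_11(x) ≥ 0} and ℤ_11^× = {x ∈ ℤ_11 : v_11(x) = 0}. Here v_11(836) = v_11(num) − v_11(den) = 1; compare against these criteria.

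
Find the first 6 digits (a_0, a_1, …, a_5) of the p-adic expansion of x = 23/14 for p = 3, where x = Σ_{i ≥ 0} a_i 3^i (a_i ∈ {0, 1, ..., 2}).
(a_0, …, a_5) = (1, 0, 2, 0, 0, 1)

v_3(23/14) = 0 (numerator and denominator both coprime to 3), so x ∈ ℤ_3^×. Compute digits iteratively via a_i = x_i mod 3, x_{i+1} = (x_i − a_i)/3, with x_0 = x:
  x_0 = 23/14;  a_0 = 1;  x_1 = (x_0 − 1)/3 = 3/14
  x_1 = 3/14;  a_1 = 0;  x_2 = (x_1 − 0)/3 = 1/14
  x_2 = 1/14;  a_2 = 2;  x_3 = (x_2 − 2)/3 = -9/14
  x_3 = -9/14;  a_3 = 0;  x_4 = (x_3 − 0)/3 = -3/14
  x_4 = -3/14;  a_4 = 0;  x_5 = (x_4 − 0)/3 = -1/14
  x_5 = -1/14;  a_5 = 1;  x_6 = (x_5 − 1)/3 = -5/14
Digits: (1, 0, 2, 0, 0, 1).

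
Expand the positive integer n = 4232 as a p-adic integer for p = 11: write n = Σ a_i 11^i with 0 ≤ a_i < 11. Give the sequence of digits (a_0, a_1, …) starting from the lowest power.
(a_0, a_1, …) = (8, 10, 1, 3)

Repeated division by 11 gives the digits low-to-high: 4232 = 8 + 10·11^1 + 1·11^2 + 3·11^3. Digit sequence: (8, 10, 1, 3).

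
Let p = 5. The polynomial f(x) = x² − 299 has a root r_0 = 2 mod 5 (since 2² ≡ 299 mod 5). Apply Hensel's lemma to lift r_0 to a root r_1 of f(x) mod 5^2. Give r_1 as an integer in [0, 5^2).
r_1 = 7 (mod 25)

Hensel's recurrence: r_{i+1} = r_i − f(r_i)·(f′(r_i))^{-1} mod 5^{i+2}, with f′(x) = 2x. Iterate:
  r_0 = 2 (mod 5)
  r_1 = 7 (mod 25)
Final: r_1 = 7, and one checks f(r_1) ≡ 0 mod 5^2.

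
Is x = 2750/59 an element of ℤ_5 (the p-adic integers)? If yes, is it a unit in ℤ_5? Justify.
x ∈ ℤ_5 but not a unit; v_5(x) = 3 > 0

ℤ_5 = {x ∈ ℚ_5 : v_5(x) ≥ 0} and ℤ_5^× = {x ∈ ℤ_5 : v_5(x) = 0}. Here v_5(2750/59) = v_5(num) − v_5(den) = 3; compare against these criteria.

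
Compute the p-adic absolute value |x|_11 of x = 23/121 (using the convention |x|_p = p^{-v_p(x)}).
|23/121|_11 = 121

Step 1 — compute v_11(x) by factoring powers of 11 out of the numerator and denominator: v_11(23/121) = -2. Step 2 — apply |x|_p = p^{-v_p(x)} = 11^{2} = 121.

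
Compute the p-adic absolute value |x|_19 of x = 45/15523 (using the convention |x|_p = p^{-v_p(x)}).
|45/15523|_19 = 361

Step 1 — compute v_19(x) by factoring powers of 19 out of the numerator and denominator: v_19(45/15523) = -2. Step 2 — apply |x|_p = p^{-v_p(x)} = 19^{2} = 361.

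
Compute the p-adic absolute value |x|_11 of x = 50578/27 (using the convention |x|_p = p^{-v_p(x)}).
|50578/27|_11 = 1/1331

Step 1 — compute v_11(x) by factoring powers of 11 out of the numerator and denominator: v_11(50578/27) = 3. Step 2 — apply |x|_p = p^{-v_p(x)} = 11^{-3} = 1/1331.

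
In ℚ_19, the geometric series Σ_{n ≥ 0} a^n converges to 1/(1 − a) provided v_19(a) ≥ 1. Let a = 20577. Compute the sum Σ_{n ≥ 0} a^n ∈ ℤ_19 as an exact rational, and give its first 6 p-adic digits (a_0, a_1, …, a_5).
Σ a^n = 1/(1 − a) = -1/20576;  first 6 digits = (1, 0, 0, 3, 0, 0)

v_19(a) = 3 ≥ 1, so the series converges in ℤ_19 to 1/(1 − a) = 1/(1 − 20577) = -1/20576. Expand this rational in ℤ_19: compute digits iteratively via d_i = x_i mod 19, x_{i+1} = (x_i − d_i)/19. The first 6 digits are (1, 0, 0, 3, 0, 0).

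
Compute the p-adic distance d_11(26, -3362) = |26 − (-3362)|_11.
d_11(26, -3362) = 1/121

Step 1 — x − y = 26 − (-3362) = 3388. Step 2 — v_11(3388) = 2 (factor: 3388 = (11^2 · 28); the sign does not affect v_p). Step 3 — |x − y|_11 = 11^{-2} = 1/121.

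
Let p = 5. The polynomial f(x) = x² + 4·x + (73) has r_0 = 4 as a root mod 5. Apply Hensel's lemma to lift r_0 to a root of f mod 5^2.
r_1 = 14 (mod 25)

Hensel: r_{i+1} = r_i − f(r_i)·(f′(r_i))^{-1} mod 5^{i+2}, f′(x) = 2x + 4. Iterate:
  r_0 = 4 (mod 5)
  r_1 = 14 (mod 25)
Final: r = 14 satisfies f(r) ≡ 0 mod 5^2.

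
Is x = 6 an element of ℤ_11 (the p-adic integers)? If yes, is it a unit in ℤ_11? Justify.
x ∈ ℤ_11^× (unit); v_11(x) = 0

ℤ_11 = {x ∈ ℚ_11 : v_11(x) ≥ 0} and ℤ_11^× = {x ∈ ℤ_11 : v_11(x) = 0}. Here v_11(6) = v_11(num) − v_11(den) = 0; compare against these criteria.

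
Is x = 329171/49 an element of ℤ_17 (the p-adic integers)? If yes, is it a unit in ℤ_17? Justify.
x ∈ ℤ_17 but not a unit; v_17(x) = 3 > 0

ℤ_17 = {x ∈ ℚ_17 : v_17(x) ≥ 0} and ℤ_17^× = {x ∈ ℤ_17 : v_17(x) = 0}. Here v_17(329171/49) = v_17(num) − v_17(den) = 3; compare against these criteria.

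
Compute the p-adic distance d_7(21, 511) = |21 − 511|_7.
d_7(21, 511) = 1/49

Step 1 — x − y = 21 − 511 = -490. Step 2 — v_7(-490) = 2 (factor: -490 = −(7^2 · 10); the sign does not affect v_p). Step 3 — |x − y|_7 = 7^{-2} = 1/49.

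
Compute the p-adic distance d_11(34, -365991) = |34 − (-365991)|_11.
d_11(34, -365991) = 1/14641

Step 1 — x − y = 34 − (-365991) = 366025. Step 2 — v_11(366025) = 4 (factor: 366025 = (11^4 · 25); the sign does not affect v_p). Step 3 — |x − y|_11 = 11^{-4} = 1/14641.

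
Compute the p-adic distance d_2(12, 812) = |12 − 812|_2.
d_2(12, 812) = 1/32

Step 1 — x − y = 12 − 812 = -800. Step 2 — v_2(-800) = 5 (factor: -800 = −(2^5 · 25); the sign does not affect v_p). Step 3 — |x − y|_2 = 2^{-5} = 1/32.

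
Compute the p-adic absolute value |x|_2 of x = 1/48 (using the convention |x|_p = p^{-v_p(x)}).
|1/48|_2 = 16

Step 1 — compute v_2(x) by factoring powers of 2 out of the numerator and denominator: v_2(1/48) = -4. Step 2 — apply |x|_p = p^{-v_p(x)} = 2^{4} = 16.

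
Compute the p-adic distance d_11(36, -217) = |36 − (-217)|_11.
d_11(36, -217) = 1/11

Step 1 — x − y = 36 − (-217) = 253. Step 2 — v_11(253) = 1 (factor: 253 = (11^1 · 23); the sign does not affect v_p). Step 3 — |x − y|_11 = 11^{-1} = 1/11.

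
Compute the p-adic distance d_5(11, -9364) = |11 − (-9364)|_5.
d_5(11, -9364) = 1/3125

Step 1 — x − y = 11 − (-9364) = 9375. Step 2 — v_5(9375) = 5 (factor: 9375 = (5^5 · 3); the sign does not affect v_p). Step 3 — |x − y|_5 = 5^{-5} = 1/3125.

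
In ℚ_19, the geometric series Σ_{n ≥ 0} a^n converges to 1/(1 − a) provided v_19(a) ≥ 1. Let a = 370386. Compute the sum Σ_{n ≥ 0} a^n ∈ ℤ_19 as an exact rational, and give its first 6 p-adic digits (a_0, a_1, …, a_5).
Σ a^n = 1/(1 − a) = -1/370385;  first 6 digits = (1, 0, 0, 16, 2, 0)

v_19(a) = 3 ≥ 1, so the series converges in ℤ_19 to 1/(1 − a) = 1/(1 − 370386) = -1/370385. Expand this rational in ℤ_19: compute digits iteratively via d_i = x_i mod 19, x_{i+1} = (x_i − d_i)/19. The first 6 digits are (1, 0, 0, 16, 2, 0).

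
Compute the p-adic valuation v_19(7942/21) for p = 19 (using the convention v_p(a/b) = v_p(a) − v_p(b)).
v_19(7942/21) = 2

Factor powers of 19 from the numerator and denominator of the reduced fraction: 7942 = 19^2 · 22 and 21 = 19^0 · 21. Apply v_p(a/b) = v_p(a) − v_p(b): v_19(7942/21) = 2 − 0 = 2.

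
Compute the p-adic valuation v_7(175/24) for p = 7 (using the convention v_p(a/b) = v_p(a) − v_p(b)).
v_7(175/24) = 1

Factor powers of 7 from the numerator and denominator of the reduced fraction: 175 = 7^1 · 25 and 24 = 7^0 · 24. Apply v_p(a/b) = v_p(a) − v_p(b): v_7(175/24) = 1 − 0 = 1.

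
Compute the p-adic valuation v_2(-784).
v_2(-784) = 4

v_2(n) is the largest exponent k such that 2^k divides n. Factor out: -784 = -2^4 · 49. (Sign doesn't affect v_p.) So v_2(-784) = 4.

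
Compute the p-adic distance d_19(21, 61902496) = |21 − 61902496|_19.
d_19(21, 61902496) = 1/2476099

Step 1 — x − y = 21 − 61902496 = -61902475. Step 2 — v_19(-61902475) = 5 (factor: -61902475 = −(19^5 · 25); the sign does not affect v_p). Step 3 — |x − y|_19 = 19^{-5} = 1/2476099.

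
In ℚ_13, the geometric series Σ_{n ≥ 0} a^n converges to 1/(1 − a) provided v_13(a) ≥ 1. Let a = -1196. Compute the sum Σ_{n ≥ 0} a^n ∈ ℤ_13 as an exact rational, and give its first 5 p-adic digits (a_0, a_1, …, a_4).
Σ a^n = 1/(1 − a) = 1/1197;  first 5 digits = (1, 12, 6, 12, 3)

v_13(a) = 1 ≥ 1, so the series converges in ℤ_13 to 1/(1 − a) = 1/(1 − (-1196)) = 1/1197. Expand this rational in ℤ_13: compute digits iteratively via d_i = x_i mod 13, x_{i+1} = (x_i − d_i)/13. The first 5 digits are (1, 12, 6, 12, 3).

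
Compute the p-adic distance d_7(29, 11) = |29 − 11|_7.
d_7(29, 11) = 1

Step 1 — x − y = 29 − 11 = 18. Step 2 — v_7(18) = 0 (factor: 18 = (7^0 · 18); the sign does not affect v_p). Step 3 — |x − y|_7 = 7^{0} = 1.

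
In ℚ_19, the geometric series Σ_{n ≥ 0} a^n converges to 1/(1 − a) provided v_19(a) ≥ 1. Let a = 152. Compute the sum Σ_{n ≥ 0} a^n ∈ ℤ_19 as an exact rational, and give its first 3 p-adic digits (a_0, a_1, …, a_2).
Σ a^n = 1/(1 − a) = -1/151;  first 3 digits = (1, 8, 7)

v_19(a) = 1 ≥ 1, so the series converges in ℤ_19 to 1/(1 − a) = 1/(1 − 152) = -1/151. Expand this rational in ℤ_19: compute digits iteratively via d_i = x_i mod 19, x_{i+1} = (x_i − d_i)/19. The first 3 digits are (1, 8, 7).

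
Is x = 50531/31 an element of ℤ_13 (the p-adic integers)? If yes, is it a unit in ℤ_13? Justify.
x ∈ ℤ_13 but not a unit; v_13(x) = 3 > 0

ℤ_13 = {x ∈ ℚ_13 : v_13(x) ≥ 0} and ℤ_13^× = {x ∈ ℤ_13 : v_13(x) = 0}. Here v_13(50531/31) = v_13(num) − v_13(den) = 3; compare against these criteria.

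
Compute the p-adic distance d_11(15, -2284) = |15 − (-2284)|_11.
d_11(15, -2284) = 1/121

Step 1 — x − y = 15 − (-2284) = 2299. Step 2 — v_11(2299) = 2 (factor: 2299 = (11^2 · 19); the sign does not affect v_p). Step 3 — |x − y|_11 = 11^{-2} = 1/121.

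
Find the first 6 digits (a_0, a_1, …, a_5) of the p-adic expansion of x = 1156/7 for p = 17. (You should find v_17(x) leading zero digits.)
(a_0, …, a_5) = (0, 0, 3, 12, 9, 14)

v_17(1156/7) = 2, so a_0 = ... = a_1 = 0. Factor out: x = 17^2 · u with u = 4/7 a unit in ℤ_17. Expand u iteratively via a_{v+i} = u_i mod 17, u_{i+1} = (u_i − a_{v+i})/17:
  u_0 = 4/7;  a_2 = 3;  u_1 = (u_0 − 3)/17 = -1/7
  u_1 = -1/7;  a_3 = 12;  u_2 = (u_1 − 12)/17 = -5/7
  u_2 = -5/7;  a_4 = 9;  u_3 = (u_2 − 9)/17 = -4/7
  u_3 = -4/7;  a_5 = 14;  u_4 = (u_3 − 14)/17 = -6/7
Digits: (0, 0, 3, 12, 9, 14).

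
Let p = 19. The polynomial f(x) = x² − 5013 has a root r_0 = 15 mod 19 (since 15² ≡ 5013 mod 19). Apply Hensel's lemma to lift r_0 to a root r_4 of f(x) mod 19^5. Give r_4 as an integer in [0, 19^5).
r_4 = 1559117 (mod 2476099)

Hensel's recurrence: r_{i+1} = r_i − f(r_i)·(f′(r_i))^{-1} mod 19^{i+2}, with f′(x) = 2x. Iterate:
  r_0 = 15 (mod 19)
  r_1 = 319 (mod 361)
  r_2 = 2124 (mod 6859)
  r_3 = 125586 (mod 130321)
  r_4 = 1559117 (mod 2476099)
Final: r_4 = 1559117, and one checks f(r_4) ≡ 0 mod 19^5.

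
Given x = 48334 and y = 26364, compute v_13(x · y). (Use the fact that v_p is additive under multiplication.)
v_13(1274277576) = 6

v_p(x) = 3 (factor: 48334 = 13^3 · 22); v_p(y) = 3 (factor: 26364 = 13^3 · 12). Additivity: v_p(xy) = v_p(x) + v_p(y) = 3 + 3 = 6. (Direct check: xy = 1274277576 = 13^6 · (264).)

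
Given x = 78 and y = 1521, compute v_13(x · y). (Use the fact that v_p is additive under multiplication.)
v_13(118638) = 3

v_p(x) = 1 (factor: 78 = 13^1 · 6); v_p(y) = 2 (factor: 1521 = 13^2 · 9). Additivity: v_p(xy) = v_p(x) + v_p(y) = 1 + 2 = 3. (Direct check: xy = 118638 = 13^3 · (54).)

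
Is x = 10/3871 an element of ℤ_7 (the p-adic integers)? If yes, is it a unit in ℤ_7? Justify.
x ∉ ℤ_7 (v_7(x) = -2 < 0)

ℤ_7 = {x ∈ ℚ_7 : v_7(x) ≥ 0} and ℤ_7^× = {x ∈ ℤ_7 : v_7(x) = 0}. Here v_7(10/3871) = v_7(num) − v_7(den) = -2; compare against these criteria.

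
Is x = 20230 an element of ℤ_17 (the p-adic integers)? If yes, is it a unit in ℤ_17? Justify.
x ∈ ℤ_17 but not a unit; v_17(x) = 2 > 0

ℤ_17 = {x ∈ ℚ_17 : v_17(x) ≥ 0} and ℤ_17^× = {x ∈ ℤ_17 : v_17(x) = 0}. Here v_17(20230) = v_17(num) − v_17(den) = 2; compare against these criteria.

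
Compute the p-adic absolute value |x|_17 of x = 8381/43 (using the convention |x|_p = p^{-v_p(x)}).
|8381/43|_17 = 1/289

Step 1 — compute v_17(x) by factoring powers of 17 out of the numerator and denominator: v_17(8381/43) = 2. Step 2 — apply |x|_p = p^{-v_p(x)} = 17^{-2} = 1/289.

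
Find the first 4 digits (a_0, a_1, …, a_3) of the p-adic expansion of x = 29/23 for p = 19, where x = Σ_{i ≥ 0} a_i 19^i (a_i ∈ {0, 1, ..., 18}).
(a_0, …, a_3) = (12, 11, 6, 17)

v_19(29/23) = 0 (numerator and denominator both coprime to 19), so x ∈ ℤ_19^×. Compute digits iteratively via a_i = x_i mod 19, x_{i+1} = (x_i − a_i)/19, with x_0 = x:
  x_0 = 29/23;  a_0 = 12;  x_1 = (x_0 − 12)/19 = -13/23
  x_1 = -13/23;  a_1 = 11;  x_2 = (x_1 − 11)/19 = -14/23
  x_2 = -14/23;  a_2 = 6;  x_3 = (x_2 − 6)/19 = -8/23
  x_3 = -8/23;  a_3 = 17;  x_4 = (x_3 − 17)/19 = -21/23
Digits: (12, 11, 6, 17).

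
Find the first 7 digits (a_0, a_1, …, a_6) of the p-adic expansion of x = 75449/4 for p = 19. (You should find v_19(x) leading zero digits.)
(a_0, …, a_6) = (0, 0, 0, 17, 4, 14, 4)

v_19(75449/4) = 3, so a_0 = ... = a_2 = 0. Factor out: x = 19^3 · u with u = 11/4 a unit in ℤ_19. Expand u iteratively via a_{v+i} = u_i mod 19, u_{i+1} = (u_i − a_{v+i})/19:
  u_0 = 11/4;  a_3 = 17;  u_1 = (u_0 − 17)/19 = -3/4
  u_1 = -3/4;  a_4 = 4;  u_2 = (u_1 − 4)/19 = -1/4
  u_2 = -1/4;  a_5 = 14;  u_3 = (u_2 − 14)/19 = -3/4
  u_3 = -3/4;  a_6 = 4;  u_4 = (u_3 − 4)/19 = -1/4
Digits: (0, 0, 0, 17, 4, 14, 4).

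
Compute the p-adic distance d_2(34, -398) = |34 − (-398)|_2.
d_2(34, -398) = 1/16

Step 1 — x − y = 34 − (-398) = 432. Step 2 — v_2(432) = 4 (factor: 432 = (2^4 · 27); the sign does not affect v_p). Step 3 — |x − y|_2 = 2^{-4} = 1/16.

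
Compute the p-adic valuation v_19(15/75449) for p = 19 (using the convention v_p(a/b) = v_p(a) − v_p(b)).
v_19(15/75449) = -3

Factor powers of 19 from the numerator and denominator of the reduced fraction: 15 = 19^0 · 15 and 75449 = 19^3 · 11. Apply v_p(a/b) = v_p(a) − v_p(b): v_19(15/75449) = 0 − 3 = -3.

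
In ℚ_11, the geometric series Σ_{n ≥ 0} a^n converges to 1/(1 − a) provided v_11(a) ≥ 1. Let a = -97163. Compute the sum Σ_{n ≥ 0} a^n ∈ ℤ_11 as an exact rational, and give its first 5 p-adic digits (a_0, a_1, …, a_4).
Σ a^n = 1/(1 − a) = 1/97164;  first 5 digits = (1, 0, 0, 4, 4)

v_11(a) = 3 ≥ 1, so the series converges in ℤ_11 to 1/(1 − a) = 1/(1 − (-97163)) = 1/97164. Expand this rational in ℤ_11: compute digits iteratively via d_i = x_i mod 11, x_{i+1} = (x_i − d_i)/11. The first 5 digits are (1, 0, 0, 4, 4).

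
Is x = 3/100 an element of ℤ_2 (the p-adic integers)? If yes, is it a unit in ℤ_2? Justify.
x ∉ ℤ_2 (v_2(x) = -2 < 0)

ℤ_2 = {x ∈ ℚ_2 : v_2(x) ≥ 0} and ℤ_2^× = {x ∈ ℤ_2 : v_2(x) = 0}. Here v_2(3/100) = v_2(num) − v_2(den) = -2; compare against these criteria.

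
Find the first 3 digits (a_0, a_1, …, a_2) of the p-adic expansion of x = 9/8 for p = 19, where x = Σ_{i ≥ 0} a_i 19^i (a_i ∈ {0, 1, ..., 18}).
(a_0, …, a_2) = (13, 16, 11)

v_19(9/8) = 0 (numerator and denominator both coprime to 19), so x ∈ ℤ_19^×. Compute digits iteratively via a_i = x_i mod 19, x_{i+1} = (x_i − a_i)/19, with x_0 = x:
  x_0 = 9/8;  a_0 = 13;  x_1 = (x_0 − 13)/19 = -5/8
  x_1 = -5/8;  a_1 = 16;  x_2 = (x_1 − 16)/19 = -7/8
  x_2 = -7/8;  a_2 = 11;  x_3 = (x_2 − 11)/19 = -5/8
Digits: (13, 16, 11).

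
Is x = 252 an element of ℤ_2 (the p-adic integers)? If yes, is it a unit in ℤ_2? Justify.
x ∈ ℤ_2 but not a unit; v_2(x) = 2 > 0

ℤ_2 = {x ∈ ℚ_2 : v_2(x) ≥ 0} and ℤ_2^× = {x ∈ ℤ_2 : v_2(x) = 0}. Here v_2(252) = v_2(num) − v_2(den) = 2; compare against these criteria.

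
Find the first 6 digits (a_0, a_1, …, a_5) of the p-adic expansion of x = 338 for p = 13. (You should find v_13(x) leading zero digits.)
(a_0, …, a_5) = (0, 0, 2, 0, 0, 0)

v_13(338) = 2, so a_0 = ... = a_1 = 0. Factor out: x = 13^2 · u with u = 2 a unit in ℤ_13. Expand u iteratively via a_{v+i} = u_i mod 13, u_{i+1} = (u_i − a_{v+i})/13:
  u_0 = 2;  a_2 = 2;  u_1 = (u_0 − 2)/13 = 0
  u_1 = 0;  a_3 = 0;  u_2 = (u_1 − 0)/13 = 0
  u_2 = 0;  a_4 = 0;  u_3 = (u_2 − 0)/13 = 0
  u_3 = 0;  a_5 = 0;  u_4 = (u_3 − 0)/13 = 0
Digits: (0, 0, 2, 0, 0, 0).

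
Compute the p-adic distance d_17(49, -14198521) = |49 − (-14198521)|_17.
d_17(49, -14198521) = 1/1419857

Step 1 — x − y = 49 − (-14198521) = 14198570. Step 2 — v_17(14198570) = 5 (factor: 14198570 = (17^5 · 10); the sign does not affect v_p). Step 3 — |x − y|_17 = 17^{-5} = 1/1419857.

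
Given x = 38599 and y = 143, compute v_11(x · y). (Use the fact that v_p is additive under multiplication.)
v_11(5519657) = 4

v_p(x) = 3 (factor: 38599 = 11^3 · 29); v_p(y) = 1 (factor: 143 = 11^1 · 13). Additivity: v_p(xy) = v_p(x) + v_p(y) = 3 + 1 = 4. (Direct check: xy = 5519657 = 11^4 · (377).)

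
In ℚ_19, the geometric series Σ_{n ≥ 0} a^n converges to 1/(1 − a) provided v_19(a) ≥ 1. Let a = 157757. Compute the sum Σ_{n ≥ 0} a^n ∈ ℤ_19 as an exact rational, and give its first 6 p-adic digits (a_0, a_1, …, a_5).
Σ a^n = 1/(1 − a) = -1/157756;  first 6 digits = (1, 0, 0, 4, 1, 0)

v_19(a) = 3 ≥ 1, so the series converges in ℤ_19 to 1/(1 − a) = 1/(1 − 157757) = -1/157756. Expand this rational in ℤ_19: compute digits iteratively via d_i = x_i mod 19, x_{i+1} = (x_i − d_i)/19. The first 6 digits are (1, 0, 0, 4, 1, 0).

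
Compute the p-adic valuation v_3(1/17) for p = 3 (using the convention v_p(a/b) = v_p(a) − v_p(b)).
v_3(1/17) = 0

Factor powers of 3 from the numerator and denominator of the reduced fraction: 1 = 3^0 · 1 and 17 = 3^0 · 17. Apply v_p(a/b) = v_p(a) − v_p(b): v_3(1/17) = 0 − 0 = 0.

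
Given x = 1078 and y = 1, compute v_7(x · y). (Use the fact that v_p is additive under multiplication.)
v_7(1078) = 2

v_p(x) = 2 (factor: 1078 = 7^2 · 22); v_p(y) = 0 (factor: 1 = 7^0 · 1). Additivity: v_p(xy) = v_p(x) + v_p(y) = 2 + 0 = 2. (Direct check: xy = 1078 = 7^2 · (22).)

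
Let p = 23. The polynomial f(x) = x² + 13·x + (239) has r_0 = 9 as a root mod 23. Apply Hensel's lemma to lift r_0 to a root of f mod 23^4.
r_3 = 24619 (mod 279841)

Hensel: r_{i+1} = r_i − f(r_i)·(f′(r_i))^{-1} mod 23^{i+2}, f′(x) = 2x + 13. Iterate:
  r_0 = 9 (mod 23)
  r_1 = 285 (mod 529)
  r_2 = 285 (mod 12167)
  r_3 = 24619 (mod 279841)
Final: r = 24619 satisfies f(r) ≡ 0 mod 23^4.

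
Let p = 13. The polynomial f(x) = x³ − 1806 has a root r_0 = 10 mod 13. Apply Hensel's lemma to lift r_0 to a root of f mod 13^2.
r_1 = 140 (mod 169)

Hensel: r_{i+1} = r_i − f(r_i)/f′(r_i) mod 13^{i+2}, where f′(x) = 3x². Iterate:
  r_0 = 10 (mod 13)
  r_1 = 140 (mod 169)
Final: r = 140 with f(r) ≡ 0 mod 13^2.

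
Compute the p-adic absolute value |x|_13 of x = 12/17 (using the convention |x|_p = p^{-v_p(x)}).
|12/17|_13 = 1

Step 1 — compute v_13(x) by factoring powers of 13 out of the numerator and denominator: v_13(12/17) = 0. Step 2 — apply |x|_p = p^{-v_p(x)} = 13^{0} = 1.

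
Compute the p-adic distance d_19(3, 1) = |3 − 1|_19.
d_19(3, 1) = 1

Step 1 — x − y = 3 − 1 = 2. Step 2 — v_19(2) = 0 (factor: 2 = (19^0 · 2); the sign does not affect v_p). Step 3 — |x − y|_19 = 19^{0} = 1.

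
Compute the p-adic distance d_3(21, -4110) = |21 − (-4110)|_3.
d_3(21, -4110) = 1/243

Step 1 — x − y = 21 − (-4110) = 4131. Step 2 — v_3(4131) = 5 (factor: 4131 = (3^5 · 17); the sign does not affect v_p). Step 3 — |x − y|_3 = 3^{-5} = 1/243.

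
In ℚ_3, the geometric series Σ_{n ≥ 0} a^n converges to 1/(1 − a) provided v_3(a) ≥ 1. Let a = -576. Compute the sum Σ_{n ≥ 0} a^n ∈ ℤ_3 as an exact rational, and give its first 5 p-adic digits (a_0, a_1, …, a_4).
Σ a^n = 1/(1 − a) = 1/577;  first 5 digits = (1, 0, 2, 2, 2)

v_3(a) = 2 ≥ 1, so the series converges in ℤ_3 to 1/(1 − a) = 1/(1 − (-576)) = 1/577. Expand this rational in ℤ_3: compute digits iteratively via d_i = x_i mod 3, x_{i+1} = (x_i − d_i)/3. The first 5 digits are (1, 0, 2, 2, 2).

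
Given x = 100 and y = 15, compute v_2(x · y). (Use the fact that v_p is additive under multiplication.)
v_2(1500) = 2

v_p(x) = 2 (factor: 100 = 2^2 · 25); v_p(y) = 0 (factor: 15 = 2^0 · 15). Additivity: v_p(xy) = v_p(x) + v_p(y) = 2 + 0 = 2. (Direct check: xy = 1500 = 2^2 · (375).)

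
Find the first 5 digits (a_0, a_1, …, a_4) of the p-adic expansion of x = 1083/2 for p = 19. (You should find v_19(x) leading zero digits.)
(a_0, …, a_4) = (0, 0, 11, 9, 9)

v_19(1083/2) = 2, so a_0 = ... = a_1 = 0. Factor out: x = 19^2 · u with u = 3/2 a unit in ℤ_19. Expand u iteratively via a_{v+i} = u_i mod 19, u_{i+1} = (u_i − a_{v+i})/19:
  u_0 = 3/2;  a_2 = 11;  u_1 = (u_0 − 11)/19 = -1/2
  u_1 = -1/2;  a_3 = 9;  u_2 = (u_1 − 9)/19 = -1/2
  u_2 = -1/2;  a_4 = 9;  u_3 = (u_2 − 9)/19 = -1/2
Digits: (0, 0, 11, 9, 9).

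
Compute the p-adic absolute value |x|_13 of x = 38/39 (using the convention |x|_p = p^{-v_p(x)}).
|38/39|_13 = 13

Step 1 — compute v_13(x) by factoring powers of 13 out of the numerator and denominator: v_13(38/39) = -1. Step 2 — apply |x|_p = p^{-v_p(x)} = 13^{1} = 13.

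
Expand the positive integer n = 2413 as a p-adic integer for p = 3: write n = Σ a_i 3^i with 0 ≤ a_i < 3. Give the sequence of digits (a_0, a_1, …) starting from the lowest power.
(a_0, a_1, …) = (1, 0, 1, 2, 2, 0, 0, 1)

Repeated division by 3 gives the digits low-to-high: 2413 = 1 + 1·3^2 + 2·3^3 + 2·3^4 + 1·3^7. Digit sequence: (1, 0, 1, 2, 2, 0, 0, 1).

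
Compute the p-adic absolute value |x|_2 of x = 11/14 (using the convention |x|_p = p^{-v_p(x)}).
|11/14|_2 = 2

Step 1 — compute v_2(x) by factoring powers of 2 out of the numerator and denominator: v_2(11/14) = -1. Step 2 — apply |x|_p = p^{-v_p(x)} = 2^{1} = 2.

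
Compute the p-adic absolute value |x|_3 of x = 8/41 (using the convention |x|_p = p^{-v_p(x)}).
|8/41|_3 = 1

Step 1 — compute v_3(x) by factoring powers of 3 out of the numerator and denominator: v_3(8/41) = 0. Step 2 — apply |x|_p = p^{-v_p(x)} = 3^{0} = 1.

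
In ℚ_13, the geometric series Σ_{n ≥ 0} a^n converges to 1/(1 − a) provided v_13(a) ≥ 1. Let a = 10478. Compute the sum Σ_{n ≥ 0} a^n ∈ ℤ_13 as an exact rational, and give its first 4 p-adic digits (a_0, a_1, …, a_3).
Σ a^n = 1/(1 − a) = -1/10477;  first 4 digits = (1, 0, 10, 4)

v_13(a) = 2 ≥ 1, so the series converges in ℤ_13 to 1/(1 − a) = 1/(1 − 10478) = -1/10477. Expand this rational in ℤ_13: compute digits iteratively via d_i = x_i mod 13, x_{i+1} = (x_i − d_i)/13. The first 4 digits are (1, 0, 10, 4).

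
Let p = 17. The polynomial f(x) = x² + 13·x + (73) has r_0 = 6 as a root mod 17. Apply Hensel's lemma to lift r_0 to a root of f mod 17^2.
r_1 = 91 (mod 289)

Hensel: r_{i+1} = r_i − f(r_i)·(f′(r_i))^{-1} mod 17^{i+2}, f′(x) = 2x + 13. Iterate:
  r_0 = 6 (mod 17)
  r_1 = 91 (mod 289)
Final: r = 91 satisfies f(r) ≡ 0 mod 17^2.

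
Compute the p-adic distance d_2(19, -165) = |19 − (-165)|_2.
d_2(19, -165) = 1/8

Step 1 — x − y = 19 − (-165) = 184. Step 2 — v_2(184) = 3 (factor: 184 = (2^3 · 23); the sign does not affect v_p). Step 3 — |x − y|_2 = 2^{-3} = 1/8.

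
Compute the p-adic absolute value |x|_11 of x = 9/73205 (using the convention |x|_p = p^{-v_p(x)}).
|9/73205|_11 = 14641

Step 1 — compute v_11(x) by factoring powers of 11 out of the numerator and denominator: v_11(9/73205) = -4. Step 2 — apply |x|_p = p^{-v_p(x)} = 11^{4} = 14641.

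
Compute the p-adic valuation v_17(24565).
v_17(24565) = 3

v_17(n) is the largest exponent k such that 17^k divides n. Factor out: 24565 = 17^3 · 5. (Sign doesn't affect v_p.) So v_17(24565) = 3.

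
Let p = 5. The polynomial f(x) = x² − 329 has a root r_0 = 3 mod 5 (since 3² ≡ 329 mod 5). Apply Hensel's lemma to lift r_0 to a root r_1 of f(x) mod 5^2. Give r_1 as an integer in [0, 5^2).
r_1 = 23 (mod 25)

Hensel's recurrence: r_{i+1} = r_i − f(r_i)·(f′(r_i))^{-1} mod 5^{i+2}, with f′(x) = 2x. Iterate:
  r_0 = 3 (mod 5)
  r_1 = 23 (mod 25)
Final: r_1 = 23, and one checks f(r_1) ≡ 0 mod 5^2.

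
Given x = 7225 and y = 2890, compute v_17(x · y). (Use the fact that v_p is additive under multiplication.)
v_17(20880250) = 4

v_p(x) = 2 (factor: 7225 = 17^2 · 25); v_p(y) = 2 (factor: 2890 = 17^2 · 10). Additivity: v_p(xy) = v_p(x) + v_p(y) = 2 + 2 = 4. (Direct check: xy = 20880250 = 17^4 · (250).)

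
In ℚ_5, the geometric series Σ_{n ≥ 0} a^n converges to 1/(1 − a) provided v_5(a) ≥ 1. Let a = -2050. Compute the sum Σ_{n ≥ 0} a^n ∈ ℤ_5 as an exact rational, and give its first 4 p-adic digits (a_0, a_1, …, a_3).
Σ a^n = 1/(1 − a) = 1/2051;  first 4 digits = (1, 0, 3, 3)

v_5(a) = 2 ≥ 1, so the series converges in ℤ_5 to 1/(1 − a) = 1/(1 − (-2050)) = 1/2051. Expand this rational in ℤ_5: compute digits iteratively via d_i = x_i mod 5, x_{i+1} = (x_i − d_i)/5. The first 4 digits are (1, 0, 3, 3).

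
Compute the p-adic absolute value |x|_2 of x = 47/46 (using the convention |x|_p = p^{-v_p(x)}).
|47/46|_2 = 2

Step 1 — compute v_2(x) by factoring powers of 2 out of the numerator and denominator: v_2(47/46) = -1. Step 2 — apply |x|_p = p^{-v_p(x)} = 2^{1} = 2.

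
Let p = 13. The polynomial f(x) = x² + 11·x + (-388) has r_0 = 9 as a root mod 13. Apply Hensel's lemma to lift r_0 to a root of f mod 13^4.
r_3 = 14556 (mod 28561)

Hensel: r_{i+1} = r_i − f(r_i)·(f′(r_i))^{-1} mod 13^{i+2}, f′(x) = 2x + 11. Iterate:
  r_0 = 9 (mod 13)
  r_1 = 22 (mod 169)
  r_2 = 1374 (mod 2197)
  r_3 = 14556 (mod 28561)
Final: r = 14556 satisfies f(r) ≡ 0 mod 13^4.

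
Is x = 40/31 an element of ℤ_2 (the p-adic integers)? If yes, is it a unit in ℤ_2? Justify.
x ∈ ℤ_2 but not a unit; v_2(x) = 3 > 0

ℤ_2 = {x ∈ ℚ_2 : v_2(x) ≥ 0} and ℤ_2^× = {x ∈ ℤ_2 : v_2(x) = 0}. Here v_2(40/31) = v_2(num) − v_2(den) = 3; compare against these criteria.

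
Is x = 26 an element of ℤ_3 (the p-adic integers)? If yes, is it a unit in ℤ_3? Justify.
x ∈ ℤ_3^× (unit); v_3(x) = 0

ℤ_3 = {x ∈ ℚ_3 : v_3(x) ≥ 0} and ℤ_3^× = {x ∈ ℤ_3 : v_3(x) = 0}. Here v_3(26) = v_3(num) − v_3(den) = 0; compare against these criteria.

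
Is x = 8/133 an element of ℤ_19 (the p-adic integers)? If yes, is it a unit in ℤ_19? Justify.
x ∉ ℤ_19 (v_19(x) = -1 < 0)

ℤ_19 = {x ∈ ℚ_19 : v_19(x) ≥ 0} and ℤ_19^× = {x ∈ ℤ_19 : v_19(x) = 0}. Here v_19(8/133) = v_19(num) − v_19(den) = -1; compare against these criteria.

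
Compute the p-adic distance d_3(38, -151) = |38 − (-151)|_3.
d_3(38, -151) = 1/27

Step 1 — x − y = 38 − (-151) = 189. Step 2 — v_3(189) = 3 (factor: 189 = (3^3 · 7); the sign does not affect v_p). Step 3 — |x − y|_3 = 3^{-3} = 1/27.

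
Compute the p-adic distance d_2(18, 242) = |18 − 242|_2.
d_2(18, 242) = 1/32

Step 1 — x − y = 18 − 242 = -224. Step 2 — v_2(-224) = 5 (factor: -224 = −(2^5 · 7); the sign does not affect v_p). Step 3 — |x − y|_2 = 2^{-5} = 1/32.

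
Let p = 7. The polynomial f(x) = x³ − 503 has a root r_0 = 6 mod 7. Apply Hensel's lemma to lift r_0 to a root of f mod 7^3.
r_2 = 265 (mod 343)

Hensel: r_{i+1} = r_i − f(r_i)/f′(r_i) mod 7^{i+2}, where f′(x) = 3x². Iterate:
  r_0 = 6 (mod 7)
  r_1 = 20 (mod 49)
  r_2 = 265 (mod 343)
Final: r = 265 with f(r) ≡ 0 mod 7^3.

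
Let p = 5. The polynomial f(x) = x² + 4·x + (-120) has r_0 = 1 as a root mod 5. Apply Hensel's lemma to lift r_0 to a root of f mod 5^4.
r_3 = 566 (mod 625)

Hensel: r_{i+1} = r_i − f(r_i)·(f′(r_i))^{-1} mod 5^{i+2}, f′(x) = 2x + 4. Iterate:
  r_0 = 1 (mod 5)
  r_1 = 16 (mod 25)
  r_2 = 66 (mod 125)
  r_3 = 566 (mod 625)
Final: r = 566 satisfies f(r) ≡ 0 mod 5^4.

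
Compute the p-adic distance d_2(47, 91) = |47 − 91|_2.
d_2(47, 91) = 1/4

Step 1 — x − y = 47 − 91 = -44. Step 2 — v_2(-44) = 2 (factor: -44 = −(2^2 · 11); the sign does not affect v_p). Step 3 — |x − y|_2 = 2^{-2} = 1/4.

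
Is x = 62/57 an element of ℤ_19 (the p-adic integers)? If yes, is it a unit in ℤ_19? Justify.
x ∉ ℤ_19 (v_19(x) = -1 < 0)

ℤ_19 = {x ∈ ℚ_19 : v_19(x) ≥ 0} and ℤ_19^× = {x ∈ ℤ_19 : v_19(x) = 0}. Here v_19(62/57) = v_19(num) − v_19(den) = -1; compare against these criteria.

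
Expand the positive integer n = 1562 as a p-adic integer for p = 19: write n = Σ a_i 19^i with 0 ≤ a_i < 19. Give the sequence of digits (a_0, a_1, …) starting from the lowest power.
(a_0, a_1, …) = (4, 6, 4)

Repeated division by 19 gives the digits low-to-high: 1562 = 4 + 6·19^1 + 4·19^2. Digit sequence: (4, 6, 4).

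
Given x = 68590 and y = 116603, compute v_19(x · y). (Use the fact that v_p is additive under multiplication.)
v_19(7997799770) = 6

v_p(x) = 3 (factor: 68590 = 19^3 · 10); v_p(y) = 3 (factor: 116603 = 19^3 · 17). Additivity: v_p(xy) = v_p(x) + v_p(y) = 3 + 3 = 6. (Direct check: xy = 7997799770 = 19^6 · (170).)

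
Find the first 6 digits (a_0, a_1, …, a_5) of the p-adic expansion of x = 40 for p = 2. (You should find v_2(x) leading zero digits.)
(a_0, …, a_5) = (0, 0, 0, 1, 0, 1)

v_2(40) = 3, so a_0 = ... = a_2 = 0. Factor out: x = 2^3 · u with u = 5 a unit in ℤ_2. Expand u iteratively via a_{v+i} = u_i mod 2, u_{i+1} = (u_i − a_{v+i})/2:
  u_0 = 5;  a_3 = 1;  u_1 = (u_0 − 1)/2 = 2
  u_1 = 2;  a_4 = 0;  u_2 = (u_1 − 0)/2 = 1
  u_2 = 1;  a_5 = 1;  u_3 = (u_2 − 1)/2 = 0
Digits: (0, 0, 0, 1, 0, 1).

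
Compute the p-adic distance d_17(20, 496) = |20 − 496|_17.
d_17(20, 496) = 1/17

Step 1 — x − y = 20 − 496 = -476. Step 2 — v_17(-476) = 1 (factor: -476 = −(17^1 · 28); the sign does not affect v_p). Step 3 — |x − y|_17 = 17^{-1} = 1/17.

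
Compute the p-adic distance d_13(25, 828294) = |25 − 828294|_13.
d_13(25, 828294) = 1/28561

Step 1 — x − y = 25 − 828294 = -828269. Step 2 — v_13(-828269) = 4 (factor: -828269 = −(13^4 · 29); the sign does not affect v_p). Step 3 — |x − y|_13 = 13^{-4} = 1/28561.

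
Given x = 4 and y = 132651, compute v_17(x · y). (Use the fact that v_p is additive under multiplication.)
v_17(530604) = 3

v_p(x) = 0 (factor: 4 = 17^0 · 4); v_p(y) = 3 (factor: 132651 = 17^3 · 27). Additivity: v_p(xy) = v_p(x) + v_p(y) = 0 + 3 = 3. (Direct check: xy = 530604 = 17^3 · (108).)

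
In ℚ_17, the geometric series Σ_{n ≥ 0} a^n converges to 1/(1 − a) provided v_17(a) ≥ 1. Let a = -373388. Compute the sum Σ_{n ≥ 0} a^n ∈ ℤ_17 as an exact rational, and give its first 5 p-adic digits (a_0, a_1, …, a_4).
Σ a^n = 1/(1 − a) = 1/373389;  first 5 digits = (1, 0, 0, 9, 12)

v_17(a) = 3 ≥ 1, so the series converges in ℤ_17 to 1/(1 − a) = 1/(1 − (-373388)) = 1/373389. Expand this rational in ℤ_17: compute digits iteratively via d_i = x_i mod 17, x_{i+1} = (x_i − d_i)/17. The first 5 digits are (1, 0, 0, 9, 12).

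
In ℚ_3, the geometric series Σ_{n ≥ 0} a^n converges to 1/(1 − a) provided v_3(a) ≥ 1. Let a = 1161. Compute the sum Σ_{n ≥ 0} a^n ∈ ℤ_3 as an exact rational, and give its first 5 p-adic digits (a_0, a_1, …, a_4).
Σ a^n = 1/(1 − a) = -1/1160;  first 5 digits = (1, 0, 0, 1, 2)

v_3(a) = 3 ≥ 1, so the series converges in ℤ_3 to 1/(1 − a) = 1/(1 − 1161) = -1/1160. Expand this rational in ℤ_3: compute digits iteratively via d_i = x_i mod 3, x_{i+1} = (x_i − d_i)/3. The first 5 digits are (1, 0, 0, 1, 2).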